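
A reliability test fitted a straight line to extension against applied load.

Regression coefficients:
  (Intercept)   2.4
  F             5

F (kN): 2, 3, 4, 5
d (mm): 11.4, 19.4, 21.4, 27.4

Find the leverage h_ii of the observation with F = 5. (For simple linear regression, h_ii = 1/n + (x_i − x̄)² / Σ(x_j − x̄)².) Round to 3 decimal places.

h = 0.700

F̄ = (2 + 3 + 4 + 5)/4 = 3.5
Σ(F − F̄)² = 2.25 + 0.25 + 0.25 + 2.25 = 5
h = 1/4 + (1.5)²/5 = 0.25 + 0.45 = 0.700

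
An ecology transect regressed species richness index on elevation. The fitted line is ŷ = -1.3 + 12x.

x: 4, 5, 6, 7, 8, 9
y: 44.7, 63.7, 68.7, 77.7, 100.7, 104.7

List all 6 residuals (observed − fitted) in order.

x=4: ŷ = -1.3 + 12·4 = 46.7; r = 44.7 − 46.7 = -2
x=5: ŷ = -1.3 + 12·5 = 58.7; r = 63.7 − 58.7 = 5
x=6: ŷ = -1.3 + 12·6 = 70.7; r = 68.7 − 70.7 = -2
x=7: ŷ = -1.3 + 12·7 = 82.7; r = 77.7 − 82.7 = -5
x=8: ŷ = -1.3 + 12·8 = 94.7; r = 100.7 − 94.7 = 6
x=9: ŷ = -1.3 + 12·9 = 106.7; r = 104.7 − 106.7 = -2

-2, 5, -2, -5, 6, -2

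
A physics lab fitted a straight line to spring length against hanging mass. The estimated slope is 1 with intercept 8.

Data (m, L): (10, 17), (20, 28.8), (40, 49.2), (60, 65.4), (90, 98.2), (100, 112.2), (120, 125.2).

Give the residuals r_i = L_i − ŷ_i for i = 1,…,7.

m=10: ŷ = 8 + 10 = 18; r = 17 − 18 = -1
m=20: ŷ = 8 + 20 = 28; r = 28.8 − 28 = 0.8
m=40: ŷ = 8 + 40 = 48; r = 49.2 − 48 = 1.2
m=60: ŷ = 8 + 60 = 68; r = 65.4 − 68 = -2.6
m=90: ŷ = 8 + 90 = 98; r = 98.2 − 98 = 0.2
m=100: ŷ = 8 + 100 = 108; r = 112.2 − 108 = 4.2
m=120: ŷ = 8 + 120 = 128; r = 125.2 − 128 = -2.8

-1, 0.8, 1.2, -2.6, 0.2, 4.2, -2.8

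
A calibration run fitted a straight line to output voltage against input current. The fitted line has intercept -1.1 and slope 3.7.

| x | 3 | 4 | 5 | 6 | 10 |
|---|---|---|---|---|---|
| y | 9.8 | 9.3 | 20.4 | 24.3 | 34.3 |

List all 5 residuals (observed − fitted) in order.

-0.2, -4.4, 3, 3.2, -1.6

x=3: ŷ = -1.1 + 3.7·3 = 10; r = 9.8 − 10 = -0.2
x=4: ŷ = -1.1 + 3.7·4 = 13.7; r = 9.3 − 13.7 = -4.4
x=5: ŷ = -1.1 + 3.7·5 = 17.4; r = 20.4 − 17.4 = 3
x=6: ŷ = -1.1 + 3.7·6 = 21.1; r = 24.3 − 21.1 = 3.2
x=10: ŷ = -1.1 + 3.7·10 = 35.9; r = 34.3 − 35.9 = -1.6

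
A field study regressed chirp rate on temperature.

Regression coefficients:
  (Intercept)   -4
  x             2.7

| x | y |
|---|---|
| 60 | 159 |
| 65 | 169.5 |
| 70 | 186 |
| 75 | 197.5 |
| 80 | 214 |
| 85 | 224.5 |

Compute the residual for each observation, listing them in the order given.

x=60: ŷ = -4 + 2.7·60 = 158; r = 159 − 158 = 1
x=65: ŷ = -4 + 2.7·65 = 171.5; r = 169.5 − 171.5 = -2
x=70: ŷ = -4 + 2.7·70 = 185; r = 186 − 185 = 1
x=75: ŷ = -4 + 2.7·75 = 198.5; r = 197.5 − 198.5 = -1
x=80: ŷ = -4 + 2.7·80 = 212; r = 214 − 212 = 2
x=85: ŷ = -4 + 2.7·85 = 225.5; r = 224.5 − 225.5 = -1

1, -2, 1, -1, 2, -1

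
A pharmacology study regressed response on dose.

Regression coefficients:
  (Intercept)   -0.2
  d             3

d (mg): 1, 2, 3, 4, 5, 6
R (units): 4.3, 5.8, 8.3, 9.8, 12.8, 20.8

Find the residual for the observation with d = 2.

ŷ = -0.2 + 3·2 = 5.8
e = 5.8 − 5.8 = 0

e = 0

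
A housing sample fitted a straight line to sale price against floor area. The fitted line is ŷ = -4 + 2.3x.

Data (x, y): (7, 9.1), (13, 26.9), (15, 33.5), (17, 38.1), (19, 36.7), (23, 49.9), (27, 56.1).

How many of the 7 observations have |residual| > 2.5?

x=7: ŷ = -4 + 2.3·7 = 12.1; r = 9.1 − 12.1 = -3
x=13: ŷ = -4 + 2.3·13 = 25.9; r = 26.9 − 25.9 = 1
x=15: ŷ = -4 + 2.3·15 = 30.5; r = 33.5 − 30.5 = 3
x=17: ŷ = -4 + 2.3·17 = 35.1; r = 38.1 − 35.1 = 3
x=19: ŷ = -4 + 2.3·19 = 39.7; r = 36.7 − 39.7 = -3
x=23: ŷ = -4 + 2.3·23 = 48.9; r = 49.9 − 48.9 = 1
x=27: ŷ = -4 + 2.3·27 = 58.1; r = 56.1 − 58.1 = -2
|r| > 2.5: x=7 (|r|=3), x=15 (|r|=3), x=17 (|r|=3), x=19 (|r|=3) → 4

4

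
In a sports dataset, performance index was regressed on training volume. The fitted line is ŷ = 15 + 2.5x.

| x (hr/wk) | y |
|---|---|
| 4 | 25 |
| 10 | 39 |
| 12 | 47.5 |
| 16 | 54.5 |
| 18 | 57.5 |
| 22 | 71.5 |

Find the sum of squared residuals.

x=4: ŷ = 15 + 2.5·4 = 25; r = 25 − 25 = 0
x=10: ŷ = 15 + 2.5·10 = 40; r = 39 − 40 = -1
x=12: ŷ = 15 + 2.5·12 = 45; r = 47.5 − 45 = 2.5
x=16: ŷ = 15 + 2.5·16 = 55; r = 54.5 − 55 = -0.5
x=18: ŷ = 15 + 2.5·18 = 60; r = 57.5 − 60 = -2.5
x=22: ŷ = 15 + 2.5·22 = 70; r = 71.5 − 70 = 1.5
SSE = 0 + 1 + 6.25 + 0.25 + 6.25 + 2.25 = 16

SSE = 16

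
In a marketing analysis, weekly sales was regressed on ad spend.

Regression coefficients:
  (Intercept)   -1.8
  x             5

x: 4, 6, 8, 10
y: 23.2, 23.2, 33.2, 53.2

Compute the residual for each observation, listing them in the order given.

x=4: ŷ = -1.8 + 5·4 = 18.2; r = 23.2 − 18.2 = 5
x=6: ŷ = -1.8 + 5·6 = 28.2; r = 23.2 − 28.2 = -5
x=8: ŷ = -1.8 + 5·8 = 38.2; r = 33.2 − 38.2 = -5
x=10: ŷ = -1.8 + 5·10 = 48.2; r = 53.2 − 48.2 = 5

5, -5, -5, 5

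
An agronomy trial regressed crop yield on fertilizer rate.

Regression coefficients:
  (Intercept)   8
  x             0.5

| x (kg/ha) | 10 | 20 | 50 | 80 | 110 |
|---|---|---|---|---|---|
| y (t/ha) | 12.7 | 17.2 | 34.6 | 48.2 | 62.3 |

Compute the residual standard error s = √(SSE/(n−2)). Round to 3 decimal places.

x=10: ŷ = 8 + 0.5·10 = 13; e = 12.7 − 13 = -0.3
x=20: ŷ = 8 + 0.5·20 = 18; e = 17.2 − 18 = -0.8
x=50: ŷ = 8 + 0.5·50 = 33; e = 34.6 − 33 = 1.6
x=80: ŷ = 8 + 0.5·80 = 48; e = 48.2 − 48 = 0.2
x=110: ŷ = 8 + 0.5·110 = 63; e = 62.3 − 63 = -0.7
SSE = 0.09 + 0.64 + 2.56 + 0.04 + 0.49 = 3.82
s = √(3.82/3) = √1.27333 ≈ 1.128

s = 1.128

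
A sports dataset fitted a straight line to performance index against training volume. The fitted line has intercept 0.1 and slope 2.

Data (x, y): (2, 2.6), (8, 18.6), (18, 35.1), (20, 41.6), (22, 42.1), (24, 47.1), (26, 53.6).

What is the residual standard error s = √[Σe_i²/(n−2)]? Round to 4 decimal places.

s = 1.9494

x=2: ŷ = 0.1 + 2·2 = 4.1; e = 2.6 − 4.1 = -1.5
x=8: ŷ = 0.1 + 2·8 = 16.1; e = 18.6 − 16.1 = 2.5
x=18: ŷ = 0.1 + 2·18 = 36.1; e = 35.1 − 36.1 = -1
x=20: ŷ = 0.1 + 2·20 = 40.1; e = 41.6 − 40.1 = 1.5
x=22: ŷ = 0.1 + 2·22 = 44.1; e = 42.1 − 44.1 = -2
x=24: ŷ = 0.1 + 2·24 = 48.1; e = 47.1 − 48.1 = -1
x=26: ŷ = 0.1 + 2·26 = 52.1; e = 53.6 − 52.1 = 1.5
SSE = 2.25 + 6.25 + 1 + 2.25 + 4 + 1 + 2.25 = 19
s = √(19/5) = √3.8 ≈ 1.9494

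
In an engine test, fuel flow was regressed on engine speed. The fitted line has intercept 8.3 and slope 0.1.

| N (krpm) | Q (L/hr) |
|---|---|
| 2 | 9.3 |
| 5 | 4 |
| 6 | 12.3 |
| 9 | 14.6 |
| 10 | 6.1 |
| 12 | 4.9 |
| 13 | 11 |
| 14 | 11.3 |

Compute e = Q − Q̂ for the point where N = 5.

e = -4.8

Q̂ = 8.3 + 0.1·5 = 8.8
e = 4 − 8.8 = -4.8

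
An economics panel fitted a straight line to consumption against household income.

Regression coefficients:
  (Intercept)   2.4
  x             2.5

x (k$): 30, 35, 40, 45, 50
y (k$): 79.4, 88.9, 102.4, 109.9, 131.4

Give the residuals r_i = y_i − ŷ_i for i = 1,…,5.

x=30: ŷ = 2.4 + 2.5·30 = 77.4; r = 79.4 − 77.4 = 2
x=35: ŷ = 2.4 + 2.5·35 = 89.9; r = 88.9 − 89.9 = -1
x=40: ŷ = 2.4 + 2.5·40 = 102.4; r = 102.4 − 102.4 = 0
x=45: ŷ = 2.4 + 2.5·45 = 114.9; r = 109.9 − 114.9 = -5
x=50: ŷ = 2.4 + 2.5·50 = 127.4; r = 131.4 − 127.4 = 4

2, -1, 0, -5, 4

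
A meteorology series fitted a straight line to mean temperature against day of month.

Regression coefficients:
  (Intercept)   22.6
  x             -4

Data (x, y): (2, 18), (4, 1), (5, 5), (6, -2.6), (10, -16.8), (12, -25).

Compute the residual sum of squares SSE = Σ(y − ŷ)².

SSE = 50.64

x=2: ŷ = 22.6 − 4·2 = 14.6; e = 18 − 14.6 = 3.4
x=4: ŷ = 22.6 − 4·4 = 6.6; e = 1 − 6.6 = -5.6
x=5: ŷ = 22.6 − 4·5 = 2.6; e = 5 − 2.6 = 2.4
x=6: ŷ = 22.6 − 4·6 = -1.4; e = -2.6 − (-1.4) = -1.2
x=10: ŷ = 22.6 − 4·10 = -17.4; e = -16.8 − (-17.4) = 0.6
x=12: ŷ = 22.6 − 4·12 = -25.4; e = -25 − (-25.4) = 0.4
SSE = 11.56 + 31.36 + 5.76 + 1.44 + 0.36 + 0.16 = 50.64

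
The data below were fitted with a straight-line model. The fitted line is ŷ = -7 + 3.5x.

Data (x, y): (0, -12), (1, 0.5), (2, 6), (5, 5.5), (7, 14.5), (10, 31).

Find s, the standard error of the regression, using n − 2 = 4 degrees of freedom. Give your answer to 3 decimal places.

s = 5.477

x=0: ŷ = -7 + 3.5·0 = -7; e = -12 − (-7) = -5
x=1: ŷ = -7 + 3.5·1 = -3.5; e = 0.5 − (-3.5) = 4
x=2: ŷ = -7 + 3.5·2 = 0; e = 6 − 0 = 6
x=5: ŷ = -7 + 3.5·5 = 10.5; e = 5.5 − 10.5 = -5
x=7: ŷ = -7 + 3.5·7 = 17.5; e = 14.5 − 17.5 = -3
x=10: ŷ = -7 + 3.5·10 = 28; e = 31 − 28 = 3
SSE = 25 + 16 + 36 + 25 + 9 + 9 = 120
s = √(120/4) = √30 ≈ 5.477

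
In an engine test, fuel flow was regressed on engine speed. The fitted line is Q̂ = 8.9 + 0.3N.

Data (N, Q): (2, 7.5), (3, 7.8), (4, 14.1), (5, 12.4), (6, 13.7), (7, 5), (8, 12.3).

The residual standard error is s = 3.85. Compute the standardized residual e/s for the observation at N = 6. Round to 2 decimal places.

Q̂ = 8.9 + 0.3·6 = 10.7
e = 13.7 − 10.7 = 3
e/s = 3 / 3.85 = 0.78

0.78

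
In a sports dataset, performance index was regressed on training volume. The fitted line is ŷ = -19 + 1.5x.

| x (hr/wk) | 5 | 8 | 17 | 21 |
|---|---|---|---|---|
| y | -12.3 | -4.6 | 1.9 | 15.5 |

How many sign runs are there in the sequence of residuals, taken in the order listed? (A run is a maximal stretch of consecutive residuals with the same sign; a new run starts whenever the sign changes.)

4 runs

x=5: ŷ = -19 + 1.5·5 = -11.5; r = -12.3 − (-11.5) = -0.8
x=8: ŷ = -19 + 1.5·8 = -7; r = -4.6 − (-7) = 2.4
x=17: ŷ = -19 + 1.5·17 = 6.5; r = 1.9 − 6.5 = -4.6
x=21: ŷ = -19 + 1.5·21 = 12.5; r = 15.5 − 12.5 = 3
Signs: − + − +
Runs: −×1, +×1, −×1, +×1 → 4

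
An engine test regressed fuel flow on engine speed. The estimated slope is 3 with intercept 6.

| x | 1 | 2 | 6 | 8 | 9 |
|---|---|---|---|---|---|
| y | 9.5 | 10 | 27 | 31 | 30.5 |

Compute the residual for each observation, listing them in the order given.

0.5, -2, 3, 1, -2.5

x=1: ŷ = 6 + 3·1 = 9; r = 9.5 − 9 = 0.5
x=2: ŷ = 6 + 3·2 = 12; r = 10 − 12 = -2
x=6: ŷ = 6 + 3·6 = 24; r = 27 − 24 = 3
x=8: ŷ = 6 + 3·8 = 30; r = 31 − 30 = 1
x=9: ŷ = 6 + 3·9 = 33; r = 30.5 − 33 = -2.5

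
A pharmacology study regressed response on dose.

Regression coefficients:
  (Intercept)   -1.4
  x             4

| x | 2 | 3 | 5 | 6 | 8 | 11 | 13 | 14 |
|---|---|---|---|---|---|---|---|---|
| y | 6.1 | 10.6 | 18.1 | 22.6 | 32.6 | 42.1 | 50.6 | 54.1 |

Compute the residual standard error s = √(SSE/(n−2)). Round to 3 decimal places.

x=2: ŷ = -1.4 + 4·2 = 6.6; e = 6.1 − 6.6 = -0.5
x=3: ŷ = -1.4 + 4·3 = 10.6; e = 10.6 − 10.6 = 0
x=5: ŷ = -1.4 + 4·5 = 18.6; e = 18.1 − 18.6 = -0.5
x=6: ŷ = -1.4 + 4·6 = 22.6; e = 22.6 − 22.6 = 0
x=8: ŷ = -1.4 + 4·8 = 30.6; e = 32.6 − 30.6 = 2
x=11: ŷ = -1.4 + 4·11 = 42.6; e = 42.1 − 42.6 = -0.5
x=13: ŷ = -1.4 + 4·13 = 50.6; e = 50.6 − 50.6 = 0
x=14: ŷ = -1.4 + 4·14 = 54.6; e = 54.1 − 54.6 = -0.5
SSE = 0.25 + 0 + 0.25 + 0 + 4 + 0.25 + 0 + 0.25 = 5
s = √(5/6) = √0.833333 ≈ 0.913

s = 0.913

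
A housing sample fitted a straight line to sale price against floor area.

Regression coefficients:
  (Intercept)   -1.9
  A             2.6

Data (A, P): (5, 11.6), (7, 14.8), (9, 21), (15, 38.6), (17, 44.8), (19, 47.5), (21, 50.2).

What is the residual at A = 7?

ŷ = -1.9 + 2.6·7 = 16.3
r = 14.8 − 16.3 = -1.5

r = -1.5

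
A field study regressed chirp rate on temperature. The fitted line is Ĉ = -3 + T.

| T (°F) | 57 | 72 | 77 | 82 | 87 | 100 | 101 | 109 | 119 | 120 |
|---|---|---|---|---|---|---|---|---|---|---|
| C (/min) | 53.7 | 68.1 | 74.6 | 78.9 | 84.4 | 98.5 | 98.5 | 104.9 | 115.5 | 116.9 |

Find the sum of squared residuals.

T=57: Ĉ = -3 + 57 = 54; r = 53.7 − 54 = -0.3
T=72: Ĉ = -3 + 72 = 69; r = 68.1 − 69 = -0.9
T=77: Ĉ = -3 + 77 = 74; r = 74.6 − 74 = 0.6
T=82: Ĉ = -3 + 82 = 79; r = 78.9 − 79 = -0.1
T=87: Ĉ = -3 + 87 = 84; r = 84.4 − 84 = 0.4
T=100: Ĉ = -3 + 100 = 97; r = 98.5 − 97 = 1.5
T=101: Ĉ = -3 + 101 = 98; r = 98.5 − 98 = 0.5
T=109: Ĉ = -3 + 109 = 106; r = 104.9 − 106 = -1.1
T=119: Ĉ = -3 + 119 = 116; r = 115.5 − 116 = -0.5
T=120: Ĉ = -3 + 120 = 117; r = 116.9 − 117 = -0.1
SSE = 0.09 + 0.81 + 0.36 + 0.01 + 0.16 + 2.25 + 0.25 + 1.21 + 0.25 + 0.01 = 5.4

SSE = 5.4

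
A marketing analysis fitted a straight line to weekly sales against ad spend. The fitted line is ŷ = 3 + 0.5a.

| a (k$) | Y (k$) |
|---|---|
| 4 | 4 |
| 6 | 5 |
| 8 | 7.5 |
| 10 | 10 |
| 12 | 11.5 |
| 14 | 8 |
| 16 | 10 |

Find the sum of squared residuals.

a=4: ŷ = 3 + 0.5·4 = 5; e = 4 − 5 = -1
a=6: ŷ = 3 + 0.5·6 = 6; e = 5 − 6 = -1
a=8: ŷ = 3 + 0.5·8 = 7; e = 7.5 − 7 = 0.5
a=10: ŷ = 3 + 0.5·10 = 8; e = 10 − 8 = 2
a=12: ŷ = 3 + 0.5·12 = 9; e = 11.5 − 9 = 2.5
a=14: ŷ = 3 + 0.5·14 = 10; e = 8 − 10 = -2
a=16: ŷ = 3 + 0.5·16 = 11; e = 10 − 11 = -1
SSE = 1 + 1 + 0.25 + 4 + 6.25 + 4 + 1 = 17.5

SSE = 17.5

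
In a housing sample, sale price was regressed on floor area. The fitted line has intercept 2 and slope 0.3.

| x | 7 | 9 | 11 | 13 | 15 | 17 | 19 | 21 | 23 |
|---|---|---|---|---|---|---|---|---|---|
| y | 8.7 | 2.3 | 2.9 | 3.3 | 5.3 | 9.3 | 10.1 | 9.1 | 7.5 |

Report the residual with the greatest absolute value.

x=7: ŷ = 2 + 0.3·7 = 4.1; e = 8.7 − 4.1 = 4.6
x=9: ŷ = 2 + 0.3·9 = 4.7; e = 2.3 − 4.7 = -2.4
x=11: ŷ = 2 + 0.3·11 = 5.3; e = 2.9 − 5.3 = -2.4
x=13: ŷ = 2 + 0.3·13 = 5.9; e = 3.3 − 5.9 = -2.6
x=15: ŷ = 2 + 0.3·15 = 6.5; e = 5.3 − 6.5 = -1.2
x=17: ŷ = 2 + 0.3·17 = 7.1; e = 9.3 − 7.1 = 2.2
x=19: ŷ = 2 + 0.3·19 = 7.7; e = 10.1 − 7.7 = 2.4
x=21: ŷ = 2 + 0.3·21 = 8.3; e = 9.1 − 8.3 = 0.8
x=23: ŷ = 2 + 0.3·23 = 8.9; e = 7.5 − 8.9 = -1.4
Largest |e| is 4.6 at x = 7, residual 4.6.

e = 4.6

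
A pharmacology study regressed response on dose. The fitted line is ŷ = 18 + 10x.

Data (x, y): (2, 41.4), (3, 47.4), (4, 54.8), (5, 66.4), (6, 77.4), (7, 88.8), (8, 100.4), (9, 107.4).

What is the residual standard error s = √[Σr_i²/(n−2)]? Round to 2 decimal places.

s = 2.30

x=2: ŷ = 18 + 10·2 = 38; r = 41.4 − 38 = 3.4
x=3: ŷ = 18 + 10·3 = 48; r = 47.4 − 48 = -0.6
x=4: ŷ = 18 + 10·4 = 58; r = 54.8 − 58 = -3.2
x=5: ŷ = 18 + 10·5 = 68; r = 66.4 − 68 = -1.6
x=6: ŷ = 18 + 10·6 = 78; r = 77.4 − 78 = -0.6
x=7: ŷ = 18 + 10·7 = 88; r = 88.8 − 88 = 0.8
x=8: ŷ = 18 + 10·8 = 98; r = 100.4 − 98 = 2.4
x=9: ŷ = 18 + 10·9 = 108; r = 107.4 − 108 = -0.6
SSE = 11.56 + 0.36 + 10.24 + 2.56 + 0.36 + 0.64 + 5.76 + 0.36 = 31.84
s = √(31.84/6) = √5.30667 ≈ 2.30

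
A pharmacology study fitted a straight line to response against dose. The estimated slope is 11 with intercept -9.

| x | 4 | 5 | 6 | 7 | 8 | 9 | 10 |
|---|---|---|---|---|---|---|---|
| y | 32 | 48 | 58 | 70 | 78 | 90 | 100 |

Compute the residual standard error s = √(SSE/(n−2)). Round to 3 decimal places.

s = 2.000

x=4: ŷ = -9 + 11·4 = 35; r = 32 − 35 = -3
x=5: ŷ = -9 + 11·5 = 46; r = 48 − 46 = 2
x=6: ŷ = -9 + 11·6 = 57; r = 58 − 57 = 1
x=7: ŷ = -9 + 11·7 = 68; r = 70 − 68 = 2
x=8: ŷ = -9 + 11·8 = 79; r = 78 − 79 = -1
x=9: ŷ = -9 + 11·9 = 90; r = 90 − 90 = 0
x=10: ŷ = -9 + 11·10 = 101; r = 100 − 101 = -1
SSE = 9 + 4 + 1 + 4 + 1 + 0 + 1 = 20
s = √(20/5) = √4 ≈ 2.000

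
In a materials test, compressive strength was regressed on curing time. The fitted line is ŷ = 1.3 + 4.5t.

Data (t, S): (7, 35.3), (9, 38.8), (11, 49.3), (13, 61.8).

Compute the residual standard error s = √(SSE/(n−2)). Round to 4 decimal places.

s = 3.2787

t=7: ŷ = 1.3 + 4.5·7 = 32.8; r = 35.3 − 32.8 = 2.5
t=9: ŷ = 1.3 + 4.5·9 = 41.8; r = 38.8 − 41.8 = -3
t=11: ŷ = 1.3 + 4.5·11 = 50.8; r = 49.3 − 50.8 = -1.5
t=13: ŷ = 1.3 + 4.5·13 = 59.8; r = 61.8 − 59.8 = 2
SSE = 6.25 + 9 + 2.25 + 4 = 21.5
s = √(21.5/2) = √10.75 ≈ 3.2787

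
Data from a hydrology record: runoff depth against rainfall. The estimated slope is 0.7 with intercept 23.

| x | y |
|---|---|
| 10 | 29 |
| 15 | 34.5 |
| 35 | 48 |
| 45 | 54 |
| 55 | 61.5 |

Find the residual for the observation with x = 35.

ŷ = 23 + 0.7·35 = 47.5
r = 48 − 47.5 = 0.5

r = 0.5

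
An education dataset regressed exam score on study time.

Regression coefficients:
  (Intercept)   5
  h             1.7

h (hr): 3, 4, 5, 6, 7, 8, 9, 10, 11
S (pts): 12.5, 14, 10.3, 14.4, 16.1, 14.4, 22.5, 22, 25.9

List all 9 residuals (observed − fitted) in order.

2.4, 2.2, -3.2, -0.8, -0.8, -4.2, 2.2, 0, 2.2

h=3: ŷ = 5 + 1.7·3 = 10.1; r = 12.5 − 10.1 = 2.4
h=4: ŷ = 5 + 1.7·4 = 11.8; r = 14 − 11.8 = 2.2
h=5: ŷ = 5 + 1.7·5 = 13.5; r = 10.3 − 13.5 = -3.2
h=6: ŷ = 5 + 1.7·6 = 15.2; r = 14.4 − 15.2 = -0.8
h=7: ŷ = 5 + 1.7·7 = 16.9; r = 16.1 − 16.9 = -0.8
h=8: ŷ = 5 + 1.7·8 = 18.6; r = 14.4 − 18.6 = -4.2
h=9: ŷ = 5 + 1.7·9 = 20.3; r = 22.5 − 20.3 = 2.2
h=10: ŷ = 5 + 1.7·10 = 22; r = 22 − 22 = 0
h=11: ŷ = 5 + 1.7·11 = 23.7; r = 25.9 − 23.7 = 2.2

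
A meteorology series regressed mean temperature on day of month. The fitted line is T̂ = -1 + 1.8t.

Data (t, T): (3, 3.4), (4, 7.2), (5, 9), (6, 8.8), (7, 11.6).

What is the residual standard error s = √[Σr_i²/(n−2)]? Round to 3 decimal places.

t=3: T̂ = -1 + 1.8·3 = 4.4; r = 3.4 − 4.4 = -1
t=4: T̂ = -1 + 1.8·4 = 6.2; r = 7.2 − 6.2 = 1
t=5: T̂ = -1 + 1.8·5 = 8; r = 9 − 8 = 1
t=6: T̂ = -1 + 1.8·6 = 9.8; r = 8.8 − 9.8 = -1
t=7: T̂ = -1 + 1.8·7 = 11.6; r = 11.6 − 11.6 = 0
SSE = 1 + 1 + 1 + 1 + 0 = 4
s = √(4/3) = √1.33333 ≈ 1.155

s = 1.155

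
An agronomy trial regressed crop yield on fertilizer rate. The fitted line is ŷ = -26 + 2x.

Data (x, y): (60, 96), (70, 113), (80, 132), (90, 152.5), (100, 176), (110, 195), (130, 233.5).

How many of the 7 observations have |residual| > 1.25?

x=60: ŷ = -26 + 2·60 = 94; e = 96 − 94 = 2
x=70: ŷ = -26 + 2·70 = 114; e = 113 − 114 = -1
x=80: ŷ = -26 + 2·80 = 134; e = 132 − 134 = -2
x=90: ŷ = -26 + 2·90 = 154; e = 152.5 − 154 = -1.5
x=100: ŷ = -26 + 2·100 = 174; e = 176 − 174 = 2
x=110: ŷ = -26 + 2·110 = 194; e = 195 − 194 = 1
x=130: ŷ = -26 + 2·130 = 234; e = 233.5 − 234 = -0.5
|e| > 1.25: x=60 (|e|=2), x=80 (|e|=2), x=90 (|e|=1.5), x=100 (|e|=2) → 4

4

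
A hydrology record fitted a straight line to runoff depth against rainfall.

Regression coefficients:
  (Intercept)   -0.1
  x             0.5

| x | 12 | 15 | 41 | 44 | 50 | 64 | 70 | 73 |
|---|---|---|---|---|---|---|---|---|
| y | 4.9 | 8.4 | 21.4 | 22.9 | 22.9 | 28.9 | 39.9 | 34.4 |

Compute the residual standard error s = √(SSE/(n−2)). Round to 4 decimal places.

x=12: ŷ = -0.1 + 0.5·12 = 5.9; e = 4.9 − 5.9 = -1
x=15: ŷ = -0.1 + 0.5·15 = 7.4; e = 8.4 − 7.4 = 1
x=41: ŷ = -0.1 + 0.5·41 = 20.4; e = 21.4 − 20.4 = 1
x=44: ŷ = -0.1 + 0.5·44 = 21.9; e = 22.9 − 21.9 = 1
x=50: ŷ = -0.1 + 0.5·50 = 24.9; e = 22.9 − 24.9 = -2
x=64: ŷ = -0.1 + 0.5·64 = 31.9; e = 28.9 − 31.9 = -3
x=70: ŷ = -0.1 + 0.5·70 = 34.9; e = 39.9 − 34.9 = 5
x=73: ŷ = -0.1 + 0.5·73 = 36.4; e = 34.4 − 36.4 = -2
SSE = 1 + 1 + 1 + 1 + 4 + 9 + 25 + 4 = 46
s = √(46/6) = √7.66667 ≈ 2.7689

s = 2.7689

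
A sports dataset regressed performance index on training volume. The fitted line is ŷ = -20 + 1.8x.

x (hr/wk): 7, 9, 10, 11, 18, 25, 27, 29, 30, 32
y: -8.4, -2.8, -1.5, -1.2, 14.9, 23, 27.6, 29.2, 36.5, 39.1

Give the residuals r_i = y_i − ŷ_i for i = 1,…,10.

-1, 1, 0.5, -1, 2.5, -2, -1, -3, 2.5, 1.5

x=7: ŷ = -20 + 1.8·7 = -7.4; r = -8.4 − (-7.4) = -1
x=9: ŷ = -20 + 1.8·9 = -3.8; r = -2.8 − (-3.8) = 1
x=10: ŷ = -20 + 1.8·10 = -2; r = -1.5 − (-2) = 0.5
x=11: ŷ = -20 + 1.8·11 = -0.2; r = -1.2 − (-0.2) = -1
x=18: ŷ = -20 + 1.8·18 = 12.4; r = 14.9 − 12.4 = 2.5
x=25: ŷ = -20 + 1.8·25 = 25; r = 23 − 25 = -2
x=27: ŷ = -20 + 1.8·27 = 28.6; r = 27.6 − 28.6 = -1
x=29: ŷ = -20 + 1.8·29 = 32.2; r = 29.2 − 32.2 = -3
x=30: ŷ = -20 + 1.8·30 = 34; r = 36.5 − 34 = 2.5
x=32: ŷ = -20 + 1.8·32 = 37.6; r = 39.1 − 37.6 = 1.5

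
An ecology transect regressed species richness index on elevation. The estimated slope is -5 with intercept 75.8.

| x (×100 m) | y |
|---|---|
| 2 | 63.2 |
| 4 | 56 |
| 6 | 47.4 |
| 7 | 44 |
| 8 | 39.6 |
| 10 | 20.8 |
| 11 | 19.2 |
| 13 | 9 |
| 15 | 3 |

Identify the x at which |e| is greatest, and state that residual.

x = 10, e = -5

x=2: ŷ = 75.8 − 5·2 = 65.8; e = 63.2 − 65.8 = -2.6
x=4: ŷ = 75.8 − 5·4 = 55.8; e = 56 − 55.8 = 0.2
x=6: ŷ = 75.8 − 5·6 = 45.8; e = 47.4 − 45.8 = 1.6
x=7: ŷ = 75.8 − 5·7 = 40.8; e = 44 − 40.8 = 3.2
x=8: ŷ = 75.8 − 5·8 = 35.8; e = 39.6 − 35.8 = 3.8
x=10: ŷ = 75.8 − 5·10 = 25.8; e = 20.8 − 25.8 = -5
x=11: ŷ = 75.8 − 5·11 = 20.8; e = 19.2 − 20.8 = -1.6
x=13: ŷ = 75.8 − 5·13 = 10.8; e = 9 − 10.8 = -1.8
x=15: ŷ = 75.8 − 5·15 = 0.8; e = 3 − 0.8 = 2.2
Largest |e| is 5 at x = 10, residual -5.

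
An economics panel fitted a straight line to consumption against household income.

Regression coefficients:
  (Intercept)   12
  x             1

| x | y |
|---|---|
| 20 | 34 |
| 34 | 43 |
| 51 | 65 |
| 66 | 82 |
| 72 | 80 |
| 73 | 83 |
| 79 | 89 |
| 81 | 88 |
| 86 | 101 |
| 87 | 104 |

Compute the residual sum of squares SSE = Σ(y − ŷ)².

x=20: ŷ = 12 + 20 = 32; r = 34 − 32 = 2
x=34: ŷ = 12 + 34 = 46; r = 43 − 46 = -3
x=51: ŷ = 12 + 51 = 63; r = 65 − 63 = 2
x=66: ŷ = 12 + 66 = 78; r = 82 − 78 = 4
x=72: ŷ = 12 + 72 = 84; r = 80 − 84 = -4
x=73: ŷ = 12 + 73 = 85; r = 83 − 85 = -2
x=79: ŷ = 12 + 79 = 91; r = 89 − 91 = -2
x=81: ŷ = 12 + 81 = 93; r = 88 − 93 = -5
x=86: ŷ = 12 + 86 = 98; r = 101 − 98 = 3
x=87: ŷ = 12 + 87 = 99; r = 104 − 99 = 5
SSE = 4 + 9 + 4 + 16 + 16 + 4 + 4 + 25 + 9 + 25 = 116

SSE = 116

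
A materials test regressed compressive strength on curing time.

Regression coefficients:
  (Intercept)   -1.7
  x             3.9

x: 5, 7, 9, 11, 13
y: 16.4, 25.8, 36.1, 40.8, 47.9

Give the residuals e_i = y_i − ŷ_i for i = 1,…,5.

-1.4, 0.2, 2.7, -0.4, -1.1

x=5: ŷ = -1.7 + 3.9·5 = 17.8; e = 16.4 − 17.8 = -1.4
x=7: ŷ = -1.7 + 3.9·7 = 25.6; e = 25.8 − 25.6 = 0.2
x=9: ŷ = -1.7 + 3.9·9 = 33.4; e = 36.1 − 33.4 = 2.7
x=11: ŷ = -1.7 + 3.9·11 = 41.2; e = 40.8 − 41.2 = -0.4
x=13: ŷ = -1.7 + 3.9·13 = 49; e = 47.9 − 49 = -1.1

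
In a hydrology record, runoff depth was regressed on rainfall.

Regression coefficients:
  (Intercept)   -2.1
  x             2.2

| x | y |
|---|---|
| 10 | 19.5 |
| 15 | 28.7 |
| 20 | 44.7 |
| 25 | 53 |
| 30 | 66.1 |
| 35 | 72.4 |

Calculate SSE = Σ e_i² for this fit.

SSE = 23.94

x=10: ŷ = -2.1 + 2.2·10 = 19.9; e = 19.5 − 19.9 = -0.4
x=15: ŷ = -2.1 + 2.2·15 = 30.9; e = 28.7 − 30.9 = -2.2
x=20: ŷ = -2.1 + 2.2·20 = 41.9; e = 44.7 − 41.9 = 2.8
x=25: ŷ = -2.1 + 2.2·25 = 52.9; e = 53 − 52.9 = 0.1
x=30: ŷ = -2.1 + 2.2·30 = 63.9; e = 66.1 − 63.9 = 2.2
x=35: ŷ = -2.1 + 2.2·35 = 74.9; e = 72.4 − 74.9 = -2.5
SSE = 0.16 + 4.84 + 7.84 + 0.01 + 4.84 + 6.25 = 23.94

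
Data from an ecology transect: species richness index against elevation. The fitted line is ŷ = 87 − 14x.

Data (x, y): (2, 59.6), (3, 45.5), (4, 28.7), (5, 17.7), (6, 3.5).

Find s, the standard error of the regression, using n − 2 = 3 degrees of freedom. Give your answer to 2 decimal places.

s = 1.49

x=2: ŷ = 87 − 14·2 = 59; r = 59.6 − 59 = 0.6
x=3: ŷ = 87 − 14·3 = 45; r = 45.5 − 45 = 0.5
x=4: ŷ = 87 − 14·4 = 31; r = 28.7 − 31 = -2.3
x=5: ŷ = 87 − 14·5 = 17; r = 17.7 − 17 = 0.7
x=6: ŷ = 87 − 14·6 = 3; r = 3.5 − 3 = 0.5
SSE = 0.36 + 0.25 + 5.29 + 0.49 + 0.25 = 6.64
s = √(6.64/3) = √2.21333 ≈ 1.49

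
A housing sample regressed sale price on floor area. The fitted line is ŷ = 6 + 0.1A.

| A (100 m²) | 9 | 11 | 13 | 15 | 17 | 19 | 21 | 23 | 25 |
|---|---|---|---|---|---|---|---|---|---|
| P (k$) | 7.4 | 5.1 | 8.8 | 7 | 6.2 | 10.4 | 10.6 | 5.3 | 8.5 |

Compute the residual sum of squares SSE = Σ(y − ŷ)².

SSE = 30.5

A=9: ŷ = 6 + 0.1·9 = 6.9; r = 7.4 − 6.9 = 0.5
A=11: ŷ = 6 + 0.1·11 = 7.1; r = 5.1 − 7.1 = -2
A=13: ŷ = 6 + 0.1·13 = 7.3; r = 8.8 − 7.3 = 1.5
A=15: ŷ = 6 + 0.1·15 = 7.5; r = 7 − 7.5 = -0.5
A=17: ŷ = 6 + 0.1·17 = 7.7; r = 6.2 − 7.7 = -1.5
A=19: ŷ = 6 + 0.1·19 = 7.9; r = 10.4 − 7.9 = 2.5
A=21: ŷ = 6 + 0.1·21 = 8.1; r = 10.6 − 8.1 = 2.5
A=23: ŷ = 6 + 0.1·23 = 8.3; r = 5.3 − 8.3 = -3
A=25: ŷ = 6 + 0.1·25 = 8.5; r = 8.5 − 8.5 = 0
SSE = 0.25 + 4 + 2.25 + 0.25 + 2.25 + 6.25 + 6.25 + 9 + 0 = 30.5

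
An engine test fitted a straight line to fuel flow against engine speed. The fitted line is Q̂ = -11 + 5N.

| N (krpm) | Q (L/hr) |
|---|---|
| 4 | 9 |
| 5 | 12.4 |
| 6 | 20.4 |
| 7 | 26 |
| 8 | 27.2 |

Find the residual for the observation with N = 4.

r = 0

Q̂ = -11 + 5·4 = 9
r = 9 − 9 = 0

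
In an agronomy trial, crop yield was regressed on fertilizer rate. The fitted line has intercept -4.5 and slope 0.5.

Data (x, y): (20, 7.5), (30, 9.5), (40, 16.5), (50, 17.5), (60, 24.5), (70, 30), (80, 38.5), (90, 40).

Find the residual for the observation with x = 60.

r = -1

ŷ = -4.5 + 0.5·60 = 25.5
r = 24.5 − 25.5 = -1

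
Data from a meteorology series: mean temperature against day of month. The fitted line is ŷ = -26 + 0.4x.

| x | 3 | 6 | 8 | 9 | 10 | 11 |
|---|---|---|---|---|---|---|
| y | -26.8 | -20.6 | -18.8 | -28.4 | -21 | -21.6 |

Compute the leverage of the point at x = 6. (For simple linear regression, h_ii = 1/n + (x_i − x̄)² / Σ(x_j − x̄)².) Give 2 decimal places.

x̄ = (3 + 6 + 8 + 9 + 10 + 11)/6 = 7.83333
Σ(x − x̄)² = 23.3611 + 3.36111 + 0.0277778 + 1.36111 + 4.69444 + 10.0278 = 42.8333
h = 1/6 + (-1.83333)²/42.8333 = 0.166667 + 0.0784695 = 0.25

h = 0.25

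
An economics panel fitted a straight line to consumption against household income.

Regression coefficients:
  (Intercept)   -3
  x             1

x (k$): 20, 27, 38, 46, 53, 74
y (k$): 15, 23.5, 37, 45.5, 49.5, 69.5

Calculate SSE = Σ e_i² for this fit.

SSE = 17

x=20: ŷ = -3 + 20 = 17; e = 15 − 17 = -2
x=27: ŷ = -3 + 27 = 24; e = 23.5 − 24 = -0.5
x=38: ŷ = -3 + 38 = 35; e = 37 − 35 = 2
x=46: ŷ = -3 + 46 = 43; e = 45.5 − 43 = 2.5
x=53: ŷ = -3 + 53 = 50; e = 49.5 − 50 = -0.5
x=74: ŷ = -3 + 74 = 71; e = 69.5 − 71 = -1.5
SSE = 4 + 0.25 + 4 + 6.25 + 0.25 + 2.25 = 17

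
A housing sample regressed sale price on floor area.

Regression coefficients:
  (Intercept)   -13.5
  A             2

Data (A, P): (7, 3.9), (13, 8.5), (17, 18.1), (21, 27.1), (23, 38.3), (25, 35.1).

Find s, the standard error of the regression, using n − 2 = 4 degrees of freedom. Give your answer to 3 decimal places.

A=7: ŷ = -13.5 + 2·7 = 0.5; e = 3.9 − 0.5 = 3.4
A=13: ŷ = -13.5 + 2·13 = 12.5; e = 8.5 − 12.5 = -4
A=17: ŷ = -13.5 + 2·17 = 20.5; e = 18.1 − 20.5 = -2.4
A=21: ŷ = -13.5 + 2·21 = 28.5; e = 27.1 − 28.5 = -1.4
A=23: ŷ = -13.5 + 2·23 = 32.5; e = 38.3 − 32.5 = 5.8
A=25: ŷ = -13.5 + 2·25 = 36.5; e = 35.1 − 36.5 = -1.4
SSE = 11.56 + 16 + 5.76 + 1.96 + 33.64 + 1.96 = 70.88
s = √(70.88/4) = √17.72 ≈ 4.210

s = 4.210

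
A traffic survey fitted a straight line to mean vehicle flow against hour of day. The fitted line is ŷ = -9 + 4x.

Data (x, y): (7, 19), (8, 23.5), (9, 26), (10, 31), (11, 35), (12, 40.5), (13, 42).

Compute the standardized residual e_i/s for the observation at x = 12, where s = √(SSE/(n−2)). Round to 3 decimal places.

x=7: ŷ = -9 + 4·7 = 19; e = 19 − 19 = 0
x=8: ŷ = -9 + 4·8 = 23; e = 23.5 − 23 = 0.5
x=9: ŷ = -9 + 4·9 = 27; e = 26 − 27 = -1
x=10: ŷ = -9 + 4·10 = 31; e = 31 − 31 = 0
x=11: ŷ = -9 + 4·11 = 35; e = 35 − 35 = 0
x=12: ŷ = -9 + 4·12 = 39; e = 40.5 − 39 = 1.5
x=13: ŷ = -9 + 4·13 = 43; e = 42 − 43 = -1
SSE = 0 + 0.25 + 1 + 0 + 0 + 2.25 + 1 = 4.5
s = √(4.5/5) = 0.948683
e/s = 1.5 / 0.948683 = 1.581

1.581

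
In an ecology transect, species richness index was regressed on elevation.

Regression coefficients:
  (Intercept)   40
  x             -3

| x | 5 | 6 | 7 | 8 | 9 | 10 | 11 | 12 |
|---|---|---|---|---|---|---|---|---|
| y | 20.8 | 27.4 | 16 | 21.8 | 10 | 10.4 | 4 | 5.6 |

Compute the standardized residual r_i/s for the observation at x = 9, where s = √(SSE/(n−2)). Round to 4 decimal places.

-0.7001

x=5: ŷ = 40 − 3·5 = 25; r = 20.8 − 25 = -4.2
x=6: ŷ = 40 − 3·6 = 22; r = 27.4 − 22 = 5.4
x=7: ŷ = 40 − 3·7 = 19; r = 16 − 19 = -3
x=8: ŷ = 40 − 3·8 = 16; r = 21.8 − 16 = 5.8
x=9: ŷ = 40 − 3·9 = 13; r = 10 − 13 = -3
x=10: ŷ = 40 − 3·10 = 10; r = 10.4 − 10 = 0.4
x=11: ŷ = 40 − 3·11 = 7; r = 4 − 7 = -3
x=12: ŷ = 40 − 3·12 = 4; r = 5.6 − 4 = 1.6
SSE = 17.64 + 29.16 + 9 + 33.64 + 9 + 0.16 + 9 + 2.56 = 110.16
s = √(110.16/6) = 4.28486
r/s = -3 / 4.28486 = -0.7001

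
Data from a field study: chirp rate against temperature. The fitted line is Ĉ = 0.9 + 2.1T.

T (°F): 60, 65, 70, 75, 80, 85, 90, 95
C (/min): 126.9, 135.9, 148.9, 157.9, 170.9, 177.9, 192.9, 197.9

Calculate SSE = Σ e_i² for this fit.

SSE = 25

T=60: Ĉ = 0.9 + 2.1·60 = 126.9; e = 126.9 − 126.9 = 0
T=65: Ĉ = 0.9 + 2.1·65 = 137.4; e = 135.9 − 137.4 = -1.5
T=70: Ĉ = 0.9 + 2.1·70 = 147.9; e = 148.9 − 147.9 = 1
T=75: Ĉ = 0.9 + 2.1·75 = 158.4; e = 157.9 − 158.4 = -0.5
T=80: Ĉ = 0.9 + 2.1·80 = 168.9; e = 170.9 − 168.9 = 2
T=85: Ĉ = 0.9 + 2.1·85 = 179.4; e = 177.9 − 179.4 = -1.5
T=90: Ĉ = 0.9 + 2.1·90 = 189.9; e = 192.9 − 189.9 = 3
T=95: Ĉ = 0.9 + 2.1·95 = 200.4; e = 197.9 − 200.4 = -2.5
SSE = 0 + 2.25 + 1 + 0.25 + 4 + 2.25 + 9 + 6.25 = 25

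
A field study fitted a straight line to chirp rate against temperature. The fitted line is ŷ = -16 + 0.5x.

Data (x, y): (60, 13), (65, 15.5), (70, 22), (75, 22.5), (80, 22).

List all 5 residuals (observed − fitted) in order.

-1, -1, 3, 1, -2

x=60: ŷ = -16 + 0.5·60 = 14; e = 13 − 14 = -1
x=65: ŷ = -16 + 0.5·65 = 16.5; e = 15.5 − 16.5 = -1
x=70: ŷ = -16 + 0.5·70 = 19; e = 22 − 19 = 3
x=75: ŷ = -16 + 0.5·75 = 21.5; e = 22.5 − 21.5 = 1
x=80: ŷ = -16 + 0.5·80 = 24; e = 22 − 24 = -2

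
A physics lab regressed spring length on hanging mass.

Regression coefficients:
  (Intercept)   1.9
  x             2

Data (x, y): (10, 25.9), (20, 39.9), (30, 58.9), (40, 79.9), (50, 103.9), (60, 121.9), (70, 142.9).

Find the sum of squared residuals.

SSE = 38

x=10: ŷ = 1.9 + 2·10 = 21.9; r = 25.9 − 21.9 = 4
x=20: ŷ = 1.9 + 2·20 = 41.9; r = 39.9 − 41.9 = -2
x=30: ŷ = 1.9 + 2·30 = 61.9; r = 58.9 − 61.9 = -3
x=40: ŷ = 1.9 + 2·40 = 81.9; r = 79.9 − 81.9 = -2
x=50: ŷ = 1.9 + 2·50 = 101.9; r = 103.9 − 101.9 = 2
x=60: ŷ = 1.9 + 2·60 = 121.9; r = 121.9 − 121.9 = 0
x=70: ŷ = 1.9 + 2·70 = 141.9; r = 142.9 − 141.9 = 1
SSE = 16 + 4 + 9 + 4 + 4 + 0 + 1 = 38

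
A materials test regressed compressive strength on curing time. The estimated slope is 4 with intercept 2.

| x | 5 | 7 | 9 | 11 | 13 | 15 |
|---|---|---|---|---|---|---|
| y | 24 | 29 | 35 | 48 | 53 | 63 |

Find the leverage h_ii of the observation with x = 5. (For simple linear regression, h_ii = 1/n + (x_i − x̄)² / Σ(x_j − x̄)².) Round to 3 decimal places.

x̄ = (5 + 7 + 9 + 11 + 13 + 15)/6 = 10
Σ(x − x̄)² = 25 + 9 + 1 + 1 + 9 + 25 = 70
h = 1/6 + (-5)²/70 = 0.166667 + 0.357143 = 0.524

h = 0.524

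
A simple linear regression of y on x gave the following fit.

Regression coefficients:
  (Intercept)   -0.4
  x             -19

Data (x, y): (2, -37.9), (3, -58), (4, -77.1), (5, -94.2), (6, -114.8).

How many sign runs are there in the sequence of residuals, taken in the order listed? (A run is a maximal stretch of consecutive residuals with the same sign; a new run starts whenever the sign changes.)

x=2: ŷ = -0.4 − 19·2 = -38.4; r = -37.9 − (-38.4) = 0.5
x=3: ŷ = -0.4 − 19·3 = -57.4; r = -58 − (-57.4) = -0.6
x=4: ŷ = -0.4 − 19·4 = -76.4; r = -77.1 − (-76.4) = -0.7
x=5: ŷ = -0.4 − 19·5 = -95.4; r = -94.2 − (-95.4) = 1.2
x=6: ŷ = -0.4 − 19·6 = -114.4; r = -114.8 − (-114.4) = -0.4
Signs: + − − + −
Runs: +×1, −×2, +×1, −×1 → 4

4 runs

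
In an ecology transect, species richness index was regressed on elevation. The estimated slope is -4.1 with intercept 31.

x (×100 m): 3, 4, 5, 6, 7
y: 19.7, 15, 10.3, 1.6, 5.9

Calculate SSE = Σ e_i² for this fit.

SSE = 37.2

x=3: ŷ = 31 − 4.1·3 = 18.7; e = 19.7 − 18.7 = 1
x=4: ŷ = 31 − 4.1·4 = 14.6; e = 15 − 14.6 = 0.4
x=5: ŷ = 31 − 4.1·5 = 10.5; e = 10.3 − 10.5 = -0.2
x=6: ŷ = 31 − 4.1·6 = 6.4; e = 1.6 − 6.4 = -4.8
x=7: ŷ = 31 − 4.1·7 = 2.3; e = 5.9 − 2.3 = 3.6
SSE = 1 + 0.16 + 0.04 + 23.04 + 12.96 = 37.2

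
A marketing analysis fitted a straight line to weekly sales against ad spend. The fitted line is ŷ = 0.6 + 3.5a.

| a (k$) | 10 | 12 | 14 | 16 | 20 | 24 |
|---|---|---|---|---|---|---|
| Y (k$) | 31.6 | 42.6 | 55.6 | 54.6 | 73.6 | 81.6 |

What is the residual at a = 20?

ŷ = 0.6 + 3.5·20 = 70.6
r = 73.6 − 70.6 = 3

r = 3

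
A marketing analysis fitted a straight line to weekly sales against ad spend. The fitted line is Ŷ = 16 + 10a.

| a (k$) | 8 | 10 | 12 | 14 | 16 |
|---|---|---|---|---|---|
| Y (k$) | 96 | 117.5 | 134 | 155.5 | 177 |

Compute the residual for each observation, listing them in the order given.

0, 1.5, -2, -0.5, 1

a=8: Ŷ = 16 + 10·8 = 96; e = 96 − 96 = 0
a=10: Ŷ = 16 + 10·10 = 116; e = 117.5 − 116 = 1.5
a=12: Ŷ = 16 + 10·12 = 136; e = 134 − 136 = -2
a=14: Ŷ = 16 + 10·14 = 156; e = 155.5 − 156 = -0.5
a=16: Ŷ = 16 + 10·16 = 176; e = 177 − 176 = 1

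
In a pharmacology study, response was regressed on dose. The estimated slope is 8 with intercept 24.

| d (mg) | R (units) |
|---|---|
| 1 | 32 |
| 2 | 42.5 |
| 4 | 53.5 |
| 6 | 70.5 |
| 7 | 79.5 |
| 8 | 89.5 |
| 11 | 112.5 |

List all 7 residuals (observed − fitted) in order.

d=1: ŷ = 24 + 8·1 = 32; e = 32 − 32 = 0
d=2: ŷ = 24 + 8·2 = 40; e = 42.5 − 40 = 2.5
d=4: ŷ = 24 + 8·4 = 56; e = 53.5 − 56 = -2.5
d=6: ŷ = 24 + 8·6 = 72; e = 70.5 − 72 = -1.5
d=7: ŷ = 24 + 8·7 = 80; e = 79.5 − 80 = -0.5
d=8: ŷ = 24 + 8·8 = 88; e = 89.5 − 88 = 1.5
d=11: ŷ = 24 + 8·11 = 112; e = 112.5 − 112 = 0.5

0, 2.5, -2.5, -1.5, -0.5, 1.5, 0.5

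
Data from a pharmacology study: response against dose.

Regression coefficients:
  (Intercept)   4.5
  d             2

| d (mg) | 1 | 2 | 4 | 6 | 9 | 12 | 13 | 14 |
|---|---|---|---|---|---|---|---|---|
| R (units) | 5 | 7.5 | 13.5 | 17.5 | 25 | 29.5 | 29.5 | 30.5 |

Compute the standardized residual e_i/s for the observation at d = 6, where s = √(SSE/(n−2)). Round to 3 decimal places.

0.586

d=1: R̂ = 4.5 + 2·1 = 6.5; e = 5 − 6.5 = -1.5
d=2: R̂ = 4.5 + 2·2 = 8.5; e = 7.5 − 8.5 = -1
d=4: R̂ = 4.5 + 2·4 = 12.5; e = 13.5 − 12.5 = 1
d=6: R̂ = 4.5 + 2·6 = 16.5; e = 17.5 − 16.5 = 1
d=9: R̂ = 4.5 + 2·9 = 22.5; e = 25 − 22.5 = 2.5
d=12: R̂ = 4.5 + 2·12 = 28.5; e = 29.5 − 28.5 = 1
d=13: R̂ = 4.5 + 2·13 = 30.5; e = 29.5 − 30.5 = -1
d=14: R̂ = 4.5 + 2·14 = 32.5; e = 30.5 − 32.5 = -2
SSE = 2.25 + 1 + 1 + 1 + 6.25 + 1 + 1 + 4 = 17.5
s = √(17.5/6) = 1.70783
e/s = 1 / 1.70783 = 0.586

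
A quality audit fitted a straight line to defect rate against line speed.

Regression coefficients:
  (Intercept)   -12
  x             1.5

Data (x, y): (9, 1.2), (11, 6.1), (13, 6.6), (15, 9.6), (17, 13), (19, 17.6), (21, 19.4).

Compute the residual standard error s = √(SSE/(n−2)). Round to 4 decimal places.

x=9: ŷ = -12 + 1.5·9 = 1.5; e = 1.2 − 1.5 = -0.3
x=11: ŷ = -12 + 1.5·11 = 4.5; e = 6.1 − 4.5 = 1.6
x=13: ŷ = -12 + 1.5·13 = 7.5; e = 6.6 − 7.5 = -0.9
x=15: ŷ = -12 + 1.5·15 = 10.5; e = 9.6 − 10.5 = -0.9
x=17: ŷ = -12 + 1.5·17 = 13.5; e = 13 − 13.5 = -0.5
x=19: ŷ = -12 + 1.5·19 = 16.5; e = 17.6 − 16.5 = 1.1
x=21: ŷ = -12 + 1.5·21 = 19.5; e = 19.4 − 19.5 = -0.1
SSE = 0.09 + 2.56 + 0.81 + 0.81 + 0.25 + 1.21 + 0.01 = 5.74
s = √(5.74/5) = √1.148 ≈ 1.0714

s = 1.0714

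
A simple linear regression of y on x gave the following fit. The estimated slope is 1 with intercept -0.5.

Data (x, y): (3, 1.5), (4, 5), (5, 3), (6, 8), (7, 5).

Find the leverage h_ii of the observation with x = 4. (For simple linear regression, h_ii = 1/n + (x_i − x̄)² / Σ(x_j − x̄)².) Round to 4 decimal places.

h = 0.3000

x̄ = (3 + 4 + 5 + 6 + 7)/5 = 5
Σ(x − x̄)² = 4 + 1 + 0 + 1 + 4 = 10
h = 1/5 + (-1)²/10 = 0.2 + 0.1 = 0.3000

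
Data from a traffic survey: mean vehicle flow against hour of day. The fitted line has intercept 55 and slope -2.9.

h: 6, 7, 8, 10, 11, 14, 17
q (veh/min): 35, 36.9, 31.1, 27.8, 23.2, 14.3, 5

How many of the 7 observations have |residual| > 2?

h=6: ŷ = 55 − 2.9·6 = 37.6; r = 35 − 37.6 = -2.6
h=7: ŷ = 55 − 2.9·7 = 34.7; r = 36.9 − 34.7 = 2.2
h=8: ŷ = 55 − 2.9·8 = 31.8; r = 31.1 − 31.8 = -0.7
h=10: ŷ = 55 − 2.9·10 = 26; r = 27.8 − 26 = 1.8
h=11: ŷ = 55 − 2.9·11 = 23.1; r = 23.2 − 23.1 = 0.1
h=14: ŷ = 55 − 2.9·14 = 14.4; r = 14.3 − 14.4 = -0.1
h=17: ŷ = 55 − 2.9·17 = 5.7; r = 5 − 5.7 = -0.7
|r| > 2: h=6 (|r|=2.6), h=7 (|r|=2.2) → 2

2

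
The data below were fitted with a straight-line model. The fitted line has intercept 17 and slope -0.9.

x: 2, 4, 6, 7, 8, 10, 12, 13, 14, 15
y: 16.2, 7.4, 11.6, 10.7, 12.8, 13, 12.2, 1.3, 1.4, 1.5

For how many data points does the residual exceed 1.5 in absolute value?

x=2: ŷ = 17 − 0.9·2 = 15.2; e = 16.2 − 15.2 = 1
x=4: ŷ = 17 − 0.9·4 = 13.4; e = 7.4 − 13.4 = -6
x=6: ŷ = 17 − 0.9·6 = 11.6; e = 11.6 − 11.6 = 0
x=7: ŷ = 17 − 0.9·7 = 10.7; e = 10.7 − 10.7 = 0
x=8: ŷ = 17 − 0.9·8 = 9.8; e = 12.8 − 9.8 = 3
x=10: ŷ = 17 − 0.9·10 = 8; e = 13 − 8 = 5
x=12: ŷ = 17 − 0.9·12 = 6.2; e = 12.2 − 6.2 = 6
x=13: ŷ = 17 − 0.9·13 = 5.3; e = 1.3 − 5.3 = -4
x=14: ŷ = 17 − 0.9·14 = 4.4; e = 1.4 − 4.4 = -3
x=15: ŷ = 17 − 0.9·15 = 3.5; e = 1.5 − 3.5 = -2
|e| > 1.5: x=4 (|e|=6), x=8 (|e|=3), x=10 (|e|=5), x=12 (|e|=6), x=13 (|e|=4), x=14 (|e|=3), x=15 (|e|=2) → 7

7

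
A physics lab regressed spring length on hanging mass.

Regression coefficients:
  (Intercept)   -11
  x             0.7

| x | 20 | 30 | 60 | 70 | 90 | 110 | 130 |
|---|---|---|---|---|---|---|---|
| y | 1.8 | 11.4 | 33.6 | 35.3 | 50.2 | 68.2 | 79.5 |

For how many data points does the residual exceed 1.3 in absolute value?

5

x=20: ŷ = -11 + 0.7·20 = 3; r = 1.8 − 3 = -1.2
x=30: ŷ = -11 + 0.7·30 = 10; r = 11.4 − 10 = 1.4
x=60: ŷ = -11 + 0.7·60 = 31; r = 33.6 − 31 = 2.6
x=70: ŷ = -11 + 0.7·70 = 38; r = 35.3 − 38 = -2.7
x=90: ŷ = -11 + 0.7·90 = 52; r = 50.2 − 52 = -1.8
x=110: ŷ = -11 + 0.7·110 = 66; r = 68.2 − 66 = 2.2
x=130: ŷ = -11 + 0.7·130 = 80; r = 79.5 − 80 = -0.5
|r| > 1.3: x=30 (|r|=1.4), x=60 (|r|=2.6), x=70 (|r|=2.7), x=90 (|r|=1.8), x=110 (|r|=2.2) → 5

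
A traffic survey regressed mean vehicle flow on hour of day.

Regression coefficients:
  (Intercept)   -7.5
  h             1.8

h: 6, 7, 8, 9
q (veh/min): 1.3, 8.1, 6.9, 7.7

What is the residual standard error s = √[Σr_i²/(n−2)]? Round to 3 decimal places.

s = 2.646

h=6: ŷ = -7.5 + 1.8·6 = 3.3; r = 1.3 − 3.3 = -2
h=7: ŷ = -7.5 + 1.8·7 = 5.1; r = 8.1 − 5.1 = 3
h=8: ŷ = -7.5 + 1.8·8 = 6.9; r = 6.9 − 6.9 = 0
h=9: ŷ = -7.5 + 1.8·9 = 8.7; r = 7.7 − 8.7 = -1
SSE = 4 + 9 + 0 + 1 = 14
s = √(14/2) = √7 ≈ 2.646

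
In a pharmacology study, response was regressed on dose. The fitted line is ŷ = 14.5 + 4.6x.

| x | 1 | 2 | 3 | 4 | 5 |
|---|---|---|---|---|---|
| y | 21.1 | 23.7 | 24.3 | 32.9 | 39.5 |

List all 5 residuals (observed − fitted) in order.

x=1: ŷ = 14.5 + 4.6·1 = 19.1; r = 21.1 − 19.1 = 2
x=2: ŷ = 14.5 + 4.6·2 = 23.7; r = 23.7 − 23.7 = 0
x=3: ŷ = 14.5 + 4.6·3 = 28.3; r = 24.3 − 28.3 = -4
x=4: ŷ = 14.5 + 4.6·4 = 32.9; r = 32.9 − 32.9 = 0
x=5: ŷ = 14.5 + 4.6·5 = 37.5; r = 39.5 − 37.5 = 2

2, 0, -4, 0, 2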